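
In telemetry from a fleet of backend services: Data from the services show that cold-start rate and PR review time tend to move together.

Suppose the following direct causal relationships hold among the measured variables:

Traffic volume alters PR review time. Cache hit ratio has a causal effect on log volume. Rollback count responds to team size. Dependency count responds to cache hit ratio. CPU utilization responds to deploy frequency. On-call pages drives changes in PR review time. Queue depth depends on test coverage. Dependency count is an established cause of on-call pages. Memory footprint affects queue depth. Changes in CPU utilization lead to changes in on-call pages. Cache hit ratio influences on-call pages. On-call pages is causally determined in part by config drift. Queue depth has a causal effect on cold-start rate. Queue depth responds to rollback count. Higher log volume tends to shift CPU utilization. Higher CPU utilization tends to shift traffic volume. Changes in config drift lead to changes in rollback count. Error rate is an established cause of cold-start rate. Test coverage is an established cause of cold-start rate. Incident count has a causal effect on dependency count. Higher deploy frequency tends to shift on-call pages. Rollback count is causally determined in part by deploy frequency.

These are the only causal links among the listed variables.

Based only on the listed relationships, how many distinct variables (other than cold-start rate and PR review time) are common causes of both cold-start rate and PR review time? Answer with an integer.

2

The common causes are: config drift (to cold-start rate via config drift → rollback count → queue depth → cold-start rate; to PR review time via config drift → on-call pages → PR review time); deploy frequency (to cold-start rate via deploy frequency → rollback count → queue depth → cold-start rate; to PR review time via deploy frequency → on-call pages → PR review time).
Every other variable lacks a causal path to at least one of cold-start rate and PR review time.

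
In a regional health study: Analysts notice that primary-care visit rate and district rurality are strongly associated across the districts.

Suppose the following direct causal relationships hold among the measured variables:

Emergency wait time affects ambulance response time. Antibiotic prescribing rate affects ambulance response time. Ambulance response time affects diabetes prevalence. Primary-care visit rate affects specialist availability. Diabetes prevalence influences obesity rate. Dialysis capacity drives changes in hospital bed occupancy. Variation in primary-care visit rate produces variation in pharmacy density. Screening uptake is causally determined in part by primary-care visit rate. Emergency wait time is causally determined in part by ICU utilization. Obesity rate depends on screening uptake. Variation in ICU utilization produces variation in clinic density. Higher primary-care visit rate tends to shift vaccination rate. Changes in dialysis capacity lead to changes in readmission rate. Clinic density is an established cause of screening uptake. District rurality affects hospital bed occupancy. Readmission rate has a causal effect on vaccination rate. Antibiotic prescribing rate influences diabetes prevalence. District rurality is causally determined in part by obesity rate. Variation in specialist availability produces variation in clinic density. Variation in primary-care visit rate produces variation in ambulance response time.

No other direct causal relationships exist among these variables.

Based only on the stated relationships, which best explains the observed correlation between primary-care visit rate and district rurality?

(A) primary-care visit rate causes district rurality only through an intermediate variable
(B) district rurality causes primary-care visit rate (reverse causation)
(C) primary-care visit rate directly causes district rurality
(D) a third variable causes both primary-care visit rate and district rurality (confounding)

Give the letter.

Primary-care visit rate reaches district rurality through primary-care visit rate → screening uptake → obesity rate → district rurality — an indirect causal chain with no direct primary-care visit rate → district rurality link. No variable causes both primary-care visit rate and district rurality, so confounding is ruled out; the effect is mediated.

A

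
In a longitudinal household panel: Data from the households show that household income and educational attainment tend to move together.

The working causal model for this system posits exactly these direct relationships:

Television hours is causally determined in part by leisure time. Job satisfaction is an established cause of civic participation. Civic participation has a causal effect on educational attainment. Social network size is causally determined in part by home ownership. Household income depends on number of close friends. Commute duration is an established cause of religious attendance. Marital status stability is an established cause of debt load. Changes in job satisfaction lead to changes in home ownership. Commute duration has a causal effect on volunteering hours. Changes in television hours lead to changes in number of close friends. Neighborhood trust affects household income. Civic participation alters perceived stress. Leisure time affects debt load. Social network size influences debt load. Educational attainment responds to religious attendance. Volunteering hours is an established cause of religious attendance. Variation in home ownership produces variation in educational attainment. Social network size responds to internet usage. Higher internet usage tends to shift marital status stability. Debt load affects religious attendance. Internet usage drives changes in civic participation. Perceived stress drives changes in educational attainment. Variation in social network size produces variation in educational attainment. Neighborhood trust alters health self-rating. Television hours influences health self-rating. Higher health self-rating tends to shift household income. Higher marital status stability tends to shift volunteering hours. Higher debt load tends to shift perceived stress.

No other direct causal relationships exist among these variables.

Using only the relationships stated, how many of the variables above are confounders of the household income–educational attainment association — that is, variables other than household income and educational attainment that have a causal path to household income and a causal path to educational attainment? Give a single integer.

1

The common causes are: leisure time (to household income via leisure time → television hours → number of close friends → household income; to educational attainment via leisure time → debt load → perceived stress → educational attainment).
Every other variable lacks a causal path to at least one of household income and educational attainment.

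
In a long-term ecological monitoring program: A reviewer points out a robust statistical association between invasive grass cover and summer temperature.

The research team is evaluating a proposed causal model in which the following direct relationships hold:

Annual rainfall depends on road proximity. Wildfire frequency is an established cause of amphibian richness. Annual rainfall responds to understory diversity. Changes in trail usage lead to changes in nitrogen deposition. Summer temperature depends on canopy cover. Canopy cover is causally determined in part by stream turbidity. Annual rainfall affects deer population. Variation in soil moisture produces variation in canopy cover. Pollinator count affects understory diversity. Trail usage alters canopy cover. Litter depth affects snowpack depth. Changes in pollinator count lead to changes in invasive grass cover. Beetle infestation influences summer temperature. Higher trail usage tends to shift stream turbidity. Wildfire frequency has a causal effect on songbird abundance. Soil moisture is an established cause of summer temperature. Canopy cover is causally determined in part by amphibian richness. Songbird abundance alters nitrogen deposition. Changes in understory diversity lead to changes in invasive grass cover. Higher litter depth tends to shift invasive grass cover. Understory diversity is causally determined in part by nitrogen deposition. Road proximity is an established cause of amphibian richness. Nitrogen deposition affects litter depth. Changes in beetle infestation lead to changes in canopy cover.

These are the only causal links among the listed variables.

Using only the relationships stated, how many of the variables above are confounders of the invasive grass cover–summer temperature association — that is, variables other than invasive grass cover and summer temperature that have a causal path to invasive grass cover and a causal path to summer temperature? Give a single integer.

2

The common causes are: trail usage (to invasive grass cover via trail usage → nitrogen deposition → litter depth → invasive grass cover; to summer temperature via trail usage → canopy cover → summer temperature); wildfire frequency (to invasive grass cover via wildfire frequency → songbird abundance → nitrogen deposition → litter depth → invasive grass cover; to summer temperature via wildfire frequency → amphibian richness → canopy cover → summer temperature).
Every other variable lacks a causal path to at least one of invasive grass cover and summer temperature.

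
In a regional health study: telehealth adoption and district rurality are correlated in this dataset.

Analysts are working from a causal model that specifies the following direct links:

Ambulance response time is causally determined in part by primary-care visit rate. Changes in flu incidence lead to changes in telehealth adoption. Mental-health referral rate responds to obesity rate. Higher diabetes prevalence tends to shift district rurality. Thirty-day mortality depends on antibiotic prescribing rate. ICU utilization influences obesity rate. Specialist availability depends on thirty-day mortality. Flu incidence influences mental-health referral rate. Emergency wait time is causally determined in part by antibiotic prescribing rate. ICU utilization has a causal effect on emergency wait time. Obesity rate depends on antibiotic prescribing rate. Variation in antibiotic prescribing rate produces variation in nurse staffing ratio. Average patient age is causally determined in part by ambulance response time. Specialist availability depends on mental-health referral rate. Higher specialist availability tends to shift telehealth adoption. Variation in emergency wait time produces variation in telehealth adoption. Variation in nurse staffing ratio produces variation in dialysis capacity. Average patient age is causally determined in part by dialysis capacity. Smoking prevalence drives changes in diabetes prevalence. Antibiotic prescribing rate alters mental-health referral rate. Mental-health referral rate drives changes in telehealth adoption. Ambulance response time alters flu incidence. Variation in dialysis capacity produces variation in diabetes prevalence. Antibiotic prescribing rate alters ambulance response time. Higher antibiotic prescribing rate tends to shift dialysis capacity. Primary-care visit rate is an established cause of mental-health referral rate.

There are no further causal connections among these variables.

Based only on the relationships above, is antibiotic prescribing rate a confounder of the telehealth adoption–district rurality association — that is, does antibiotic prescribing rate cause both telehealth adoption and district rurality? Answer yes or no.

Antibiotic prescribing rate has a causal path to telehealth adoption (antibiotic prescribing rate → mental-health referral rate → telehealth adoption) and to district rurality (antibiotic prescribing rate → dialysis capacity → diabetes prevalence → district rurality), so it is a common cause of both — a confounder.

yes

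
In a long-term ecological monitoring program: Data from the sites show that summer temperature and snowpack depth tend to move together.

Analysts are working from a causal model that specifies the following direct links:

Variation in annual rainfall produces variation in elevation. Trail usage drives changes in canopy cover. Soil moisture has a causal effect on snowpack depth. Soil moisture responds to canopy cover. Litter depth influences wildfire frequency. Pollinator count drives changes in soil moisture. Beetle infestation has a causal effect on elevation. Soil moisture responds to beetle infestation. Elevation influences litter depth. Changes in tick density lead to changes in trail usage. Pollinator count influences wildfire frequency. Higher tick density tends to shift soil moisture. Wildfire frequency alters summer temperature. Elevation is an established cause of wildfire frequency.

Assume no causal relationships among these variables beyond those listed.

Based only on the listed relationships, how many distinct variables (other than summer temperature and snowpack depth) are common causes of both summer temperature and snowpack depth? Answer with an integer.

The common causes are: beetle infestation (to summer temperature via beetle infestation → elevation → wildfire frequency → summer temperature; to snowpack depth via beetle infestation → soil moisture → snowpack depth); pollinator count (to summer temperature via pollinator count → wildfire frequency → summer temperature; to snowpack depth via pollinator count → soil moisture → snowpack depth).
Every other variable lacks a causal path to at least one of summer temperature and snowpack depth.

2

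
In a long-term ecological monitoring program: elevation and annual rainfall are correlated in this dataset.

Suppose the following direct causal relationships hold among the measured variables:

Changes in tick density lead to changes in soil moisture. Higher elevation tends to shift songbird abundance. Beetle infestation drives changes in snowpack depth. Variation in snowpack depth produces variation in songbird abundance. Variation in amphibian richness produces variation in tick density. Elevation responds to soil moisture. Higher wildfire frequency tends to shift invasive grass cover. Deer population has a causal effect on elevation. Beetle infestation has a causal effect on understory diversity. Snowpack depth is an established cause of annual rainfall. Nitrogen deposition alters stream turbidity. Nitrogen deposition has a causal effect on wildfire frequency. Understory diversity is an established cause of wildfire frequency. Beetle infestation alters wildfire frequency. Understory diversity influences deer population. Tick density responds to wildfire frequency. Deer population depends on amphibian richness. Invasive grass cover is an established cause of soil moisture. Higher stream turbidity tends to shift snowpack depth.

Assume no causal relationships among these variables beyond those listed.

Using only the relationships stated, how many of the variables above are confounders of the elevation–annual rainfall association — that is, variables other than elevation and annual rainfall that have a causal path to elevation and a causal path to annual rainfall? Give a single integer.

2

The common causes are: beetle infestation (to elevation via beetle infestation → understory diversity → deer population → elevation; to annual rainfall via beetle infestation → snowpack depth → annual rainfall); nitrogen deposition (to elevation via nitrogen deposition → wildfire frequency → invasive grass cover → soil moisture → elevation; to annual rainfall via nitrogen deposition → stream turbidity → snowpack depth → annual rainfall).
Every other variable lacks a causal path to at least one of elevation and annual rainfall.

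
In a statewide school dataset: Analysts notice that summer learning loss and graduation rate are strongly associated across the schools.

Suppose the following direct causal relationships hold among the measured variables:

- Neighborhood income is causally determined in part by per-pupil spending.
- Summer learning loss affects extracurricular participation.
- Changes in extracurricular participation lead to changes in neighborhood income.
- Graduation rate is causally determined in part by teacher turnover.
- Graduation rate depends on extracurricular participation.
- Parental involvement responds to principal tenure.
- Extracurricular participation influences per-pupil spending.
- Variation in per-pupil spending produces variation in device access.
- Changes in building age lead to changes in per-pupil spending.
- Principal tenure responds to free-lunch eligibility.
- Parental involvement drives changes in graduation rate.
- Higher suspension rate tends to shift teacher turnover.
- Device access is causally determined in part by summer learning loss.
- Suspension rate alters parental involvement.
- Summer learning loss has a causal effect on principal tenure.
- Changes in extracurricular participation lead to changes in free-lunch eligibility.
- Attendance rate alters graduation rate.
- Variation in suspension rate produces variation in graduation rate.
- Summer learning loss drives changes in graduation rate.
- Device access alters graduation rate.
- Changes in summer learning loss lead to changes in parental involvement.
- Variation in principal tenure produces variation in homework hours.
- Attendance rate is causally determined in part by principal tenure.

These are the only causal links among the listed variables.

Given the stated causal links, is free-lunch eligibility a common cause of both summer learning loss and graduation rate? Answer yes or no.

Free-lunch eligibility has no stated causal path to summer learning loss. A confounder must cause both variables, so free-lunch eligibility does not qualify.

no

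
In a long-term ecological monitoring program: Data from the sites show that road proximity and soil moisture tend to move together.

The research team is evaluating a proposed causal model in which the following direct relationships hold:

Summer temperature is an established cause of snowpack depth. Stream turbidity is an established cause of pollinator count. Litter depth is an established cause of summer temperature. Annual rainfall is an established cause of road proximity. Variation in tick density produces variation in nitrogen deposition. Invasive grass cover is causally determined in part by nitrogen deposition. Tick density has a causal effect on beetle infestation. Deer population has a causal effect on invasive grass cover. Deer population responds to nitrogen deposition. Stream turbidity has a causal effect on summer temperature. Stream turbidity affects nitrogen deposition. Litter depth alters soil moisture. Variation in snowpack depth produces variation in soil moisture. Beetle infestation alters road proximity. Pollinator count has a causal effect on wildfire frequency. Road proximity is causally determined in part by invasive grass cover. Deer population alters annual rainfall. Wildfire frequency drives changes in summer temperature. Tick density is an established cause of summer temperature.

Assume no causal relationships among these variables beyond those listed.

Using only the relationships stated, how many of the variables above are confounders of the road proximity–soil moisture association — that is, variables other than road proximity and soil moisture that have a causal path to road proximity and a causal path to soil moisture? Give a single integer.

2

The common causes are: stream turbidity (to road proximity via stream turbidity → nitrogen deposition → invasive grass cover → road proximity; to soil moisture via stream turbidity → summer temperature → snowpack depth → soil moisture); tick density (to road proximity via tick density → beetle infestation → road proximity; to soil moisture via tick density → summer temperature → snowpack depth → soil moisture).
Every other variable lacks a causal path to at least one of road proximity and soil moisture.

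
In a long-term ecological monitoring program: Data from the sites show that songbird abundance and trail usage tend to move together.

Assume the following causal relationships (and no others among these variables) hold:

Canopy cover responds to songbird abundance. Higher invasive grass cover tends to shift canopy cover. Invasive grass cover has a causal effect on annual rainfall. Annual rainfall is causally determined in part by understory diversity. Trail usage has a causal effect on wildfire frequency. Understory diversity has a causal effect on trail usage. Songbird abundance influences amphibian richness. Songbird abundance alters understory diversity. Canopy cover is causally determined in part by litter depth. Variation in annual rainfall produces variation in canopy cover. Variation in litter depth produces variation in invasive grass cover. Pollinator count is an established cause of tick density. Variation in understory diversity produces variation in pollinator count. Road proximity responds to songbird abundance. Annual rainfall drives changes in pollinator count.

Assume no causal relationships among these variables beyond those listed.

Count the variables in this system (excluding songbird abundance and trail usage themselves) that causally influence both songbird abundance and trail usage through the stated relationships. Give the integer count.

0

No listed variable has a causal path to both songbird abundance and trail usage, so there are no common causes.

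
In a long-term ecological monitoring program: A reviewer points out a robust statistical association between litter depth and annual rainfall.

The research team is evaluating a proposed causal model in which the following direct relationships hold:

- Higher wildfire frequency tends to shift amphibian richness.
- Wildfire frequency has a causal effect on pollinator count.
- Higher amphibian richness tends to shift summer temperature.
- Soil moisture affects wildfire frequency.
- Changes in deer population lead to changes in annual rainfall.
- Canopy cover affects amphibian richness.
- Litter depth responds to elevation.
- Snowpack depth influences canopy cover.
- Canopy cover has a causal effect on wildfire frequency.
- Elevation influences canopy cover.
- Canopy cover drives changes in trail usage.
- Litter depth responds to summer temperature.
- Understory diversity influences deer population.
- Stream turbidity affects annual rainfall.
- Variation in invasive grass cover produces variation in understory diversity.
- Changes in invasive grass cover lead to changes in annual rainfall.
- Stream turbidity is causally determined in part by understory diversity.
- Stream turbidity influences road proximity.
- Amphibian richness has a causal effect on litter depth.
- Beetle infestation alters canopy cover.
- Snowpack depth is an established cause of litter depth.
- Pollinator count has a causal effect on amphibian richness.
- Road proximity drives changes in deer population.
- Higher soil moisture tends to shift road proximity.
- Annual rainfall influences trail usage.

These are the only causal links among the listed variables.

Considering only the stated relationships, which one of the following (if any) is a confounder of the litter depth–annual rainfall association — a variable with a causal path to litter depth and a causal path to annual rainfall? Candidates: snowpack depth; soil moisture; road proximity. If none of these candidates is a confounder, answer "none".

Soil moisture causes litter depth (soil moisture → wildfire frequency → amphibian richness → litter depth) and also causes annual rainfall (soil moisture → road proximity → deer population → annual rainfall); it is a common cause of both.
Each of the other candidates lacks a causal path to at least one of litter depth and annual rainfall, so they do not confound the relationship.

soil moisture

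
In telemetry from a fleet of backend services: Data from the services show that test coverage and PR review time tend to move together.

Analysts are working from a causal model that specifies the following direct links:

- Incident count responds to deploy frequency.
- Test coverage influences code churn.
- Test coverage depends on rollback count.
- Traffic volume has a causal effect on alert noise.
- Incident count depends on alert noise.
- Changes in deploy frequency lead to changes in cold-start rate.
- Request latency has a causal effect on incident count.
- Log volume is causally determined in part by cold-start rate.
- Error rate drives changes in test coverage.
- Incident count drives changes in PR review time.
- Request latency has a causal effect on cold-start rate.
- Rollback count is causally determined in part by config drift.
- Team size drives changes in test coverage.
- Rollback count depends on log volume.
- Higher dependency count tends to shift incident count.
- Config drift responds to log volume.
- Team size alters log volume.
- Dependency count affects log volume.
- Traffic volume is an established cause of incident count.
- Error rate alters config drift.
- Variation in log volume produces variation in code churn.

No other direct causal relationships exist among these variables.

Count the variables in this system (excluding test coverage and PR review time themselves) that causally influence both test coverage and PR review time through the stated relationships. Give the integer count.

3

The common causes are: dependency count (to test coverage via dependency count → log volume → rollback count → test coverage; to PR review time via dependency count → incident count → PR review time); deploy frequency (to test coverage via deploy frequency → cold-start rate → log volume → rollback count → test coverage; to PR review time via deploy frequency → incident count → PR review time); request latency (to test coverage via request latency → cold-start rate → log volume → rollback count → test coverage; to PR review time via request latency → incident count → PR review time).
Every other variable lacks a causal path to at least one of test coverage and PR review time.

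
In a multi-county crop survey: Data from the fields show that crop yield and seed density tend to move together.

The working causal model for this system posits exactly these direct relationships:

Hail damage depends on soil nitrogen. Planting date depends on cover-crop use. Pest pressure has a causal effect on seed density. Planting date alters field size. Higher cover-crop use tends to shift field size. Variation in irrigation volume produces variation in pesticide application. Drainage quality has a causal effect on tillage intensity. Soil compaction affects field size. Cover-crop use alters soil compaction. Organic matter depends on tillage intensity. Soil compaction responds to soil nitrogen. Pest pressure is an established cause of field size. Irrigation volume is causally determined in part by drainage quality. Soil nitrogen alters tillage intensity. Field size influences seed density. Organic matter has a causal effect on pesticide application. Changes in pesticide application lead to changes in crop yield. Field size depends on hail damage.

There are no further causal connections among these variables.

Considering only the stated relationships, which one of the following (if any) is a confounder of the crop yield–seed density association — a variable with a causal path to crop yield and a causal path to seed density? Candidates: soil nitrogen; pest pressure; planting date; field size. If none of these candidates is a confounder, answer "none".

soil nitrogen

Soil nitrogen causes crop yield (soil nitrogen → tillage intensity → organic matter → pesticide application → crop yield) and also causes seed density (soil nitrogen → hail damage → field size → seed density); it is a common cause of both.
Each of the other candidates lacks a causal path to at least one of crop yield and seed density, so they do not confound the relationship.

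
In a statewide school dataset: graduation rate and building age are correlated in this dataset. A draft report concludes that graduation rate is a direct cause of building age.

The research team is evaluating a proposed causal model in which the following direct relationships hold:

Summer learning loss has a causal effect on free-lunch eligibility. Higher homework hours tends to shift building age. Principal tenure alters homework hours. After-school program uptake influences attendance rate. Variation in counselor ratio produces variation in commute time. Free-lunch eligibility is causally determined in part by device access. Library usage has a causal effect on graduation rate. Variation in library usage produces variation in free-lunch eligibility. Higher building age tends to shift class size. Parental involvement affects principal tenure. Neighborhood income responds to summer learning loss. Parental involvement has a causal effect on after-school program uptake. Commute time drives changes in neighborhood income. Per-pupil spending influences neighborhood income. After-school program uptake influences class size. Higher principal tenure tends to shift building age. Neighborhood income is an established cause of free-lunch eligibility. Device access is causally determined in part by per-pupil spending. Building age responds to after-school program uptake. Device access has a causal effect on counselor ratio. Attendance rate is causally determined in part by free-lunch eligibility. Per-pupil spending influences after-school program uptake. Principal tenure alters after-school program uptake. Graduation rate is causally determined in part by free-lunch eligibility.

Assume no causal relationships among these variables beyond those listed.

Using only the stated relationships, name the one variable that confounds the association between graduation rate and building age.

Per-pupil spending has a causal path to graduation rate (per-pupil spending → device access → free-lunch eligibility → graduation rate) and a separate causal path to building age (per-pupil spending → after-school program uptake → building age), so it is a common cause of both.
No stated relationship gives graduation rate a causal route to building age, so the correlation is explained by the shared upstream cause rather than a direct effect.

per-pupil spending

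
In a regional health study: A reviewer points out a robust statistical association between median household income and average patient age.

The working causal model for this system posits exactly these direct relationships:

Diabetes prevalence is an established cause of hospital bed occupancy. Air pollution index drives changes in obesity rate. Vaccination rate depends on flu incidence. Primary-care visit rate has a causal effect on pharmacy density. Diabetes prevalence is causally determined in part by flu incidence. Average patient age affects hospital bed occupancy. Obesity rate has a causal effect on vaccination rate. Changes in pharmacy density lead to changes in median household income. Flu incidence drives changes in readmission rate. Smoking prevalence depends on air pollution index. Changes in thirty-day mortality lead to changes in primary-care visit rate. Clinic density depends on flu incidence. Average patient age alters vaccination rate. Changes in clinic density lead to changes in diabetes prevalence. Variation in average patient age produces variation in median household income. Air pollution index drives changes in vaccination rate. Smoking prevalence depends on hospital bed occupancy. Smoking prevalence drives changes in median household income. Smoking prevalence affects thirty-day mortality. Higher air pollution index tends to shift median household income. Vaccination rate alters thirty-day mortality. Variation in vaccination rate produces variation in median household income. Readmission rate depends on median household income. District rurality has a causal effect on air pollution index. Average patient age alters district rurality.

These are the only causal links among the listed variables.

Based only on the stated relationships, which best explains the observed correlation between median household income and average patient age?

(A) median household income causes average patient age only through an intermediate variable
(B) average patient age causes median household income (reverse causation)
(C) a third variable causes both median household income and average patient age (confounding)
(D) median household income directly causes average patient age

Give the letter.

The stated link runs average patient age → median household income; median household income has no causal path to average patient age. No variable causes both, so confounding is ruled out. The correlation reflects reverse causation.

B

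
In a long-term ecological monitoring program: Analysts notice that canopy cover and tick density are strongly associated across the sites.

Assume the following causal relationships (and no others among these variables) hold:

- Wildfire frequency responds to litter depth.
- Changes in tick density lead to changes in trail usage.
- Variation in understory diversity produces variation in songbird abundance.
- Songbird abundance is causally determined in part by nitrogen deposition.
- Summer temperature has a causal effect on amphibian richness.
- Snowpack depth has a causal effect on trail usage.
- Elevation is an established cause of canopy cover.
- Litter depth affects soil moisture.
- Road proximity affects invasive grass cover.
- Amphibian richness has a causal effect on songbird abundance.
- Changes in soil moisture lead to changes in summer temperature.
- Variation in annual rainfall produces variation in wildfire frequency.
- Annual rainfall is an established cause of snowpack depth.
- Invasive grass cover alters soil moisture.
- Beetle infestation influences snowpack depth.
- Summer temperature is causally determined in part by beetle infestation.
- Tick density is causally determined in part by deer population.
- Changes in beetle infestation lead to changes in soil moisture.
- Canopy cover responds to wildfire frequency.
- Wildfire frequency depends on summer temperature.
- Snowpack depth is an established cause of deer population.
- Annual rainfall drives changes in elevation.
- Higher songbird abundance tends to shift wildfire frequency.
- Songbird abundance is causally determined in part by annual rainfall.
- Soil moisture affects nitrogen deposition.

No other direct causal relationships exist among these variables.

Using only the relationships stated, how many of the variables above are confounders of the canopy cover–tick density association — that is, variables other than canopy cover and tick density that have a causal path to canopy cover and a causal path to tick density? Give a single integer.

2

The common causes are: annual rainfall (to canopy cover via annual rainfall → wildfire frequency → canopy cover; to tick density via annual rainfall → snowpack depth → deer population → tick density); beetle infestation (to canopy cover via beetle infestation → summer temperature → wildfire frequency → canopy cover; to tick density via beetle infestation → snowpack depth → deer population → tick density).
Every other variable lacks a causal path to at least one of canopy cover and tick density.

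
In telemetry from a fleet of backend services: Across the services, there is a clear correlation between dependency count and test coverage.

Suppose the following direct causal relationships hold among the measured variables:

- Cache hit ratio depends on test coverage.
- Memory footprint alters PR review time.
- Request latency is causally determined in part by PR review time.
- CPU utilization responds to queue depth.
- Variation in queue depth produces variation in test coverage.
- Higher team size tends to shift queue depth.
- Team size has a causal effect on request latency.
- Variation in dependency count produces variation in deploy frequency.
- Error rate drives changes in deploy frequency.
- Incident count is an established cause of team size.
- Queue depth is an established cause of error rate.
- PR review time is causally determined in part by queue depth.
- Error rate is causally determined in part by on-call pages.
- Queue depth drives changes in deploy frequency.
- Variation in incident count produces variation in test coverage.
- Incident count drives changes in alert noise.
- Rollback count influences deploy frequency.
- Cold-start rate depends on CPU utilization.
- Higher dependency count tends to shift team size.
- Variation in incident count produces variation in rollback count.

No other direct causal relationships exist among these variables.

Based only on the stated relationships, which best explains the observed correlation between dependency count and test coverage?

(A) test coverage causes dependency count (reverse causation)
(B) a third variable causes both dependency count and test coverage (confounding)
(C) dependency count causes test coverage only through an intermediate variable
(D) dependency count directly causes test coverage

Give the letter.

Dependency count reaches test coverage through dependency count → team size → queue depth → test coverage — an indirect causal chain with no direct dependency count → test coverage link. No variable causes both dependency count and test coverage, so confounding is ruled out; the effect is mediated.

C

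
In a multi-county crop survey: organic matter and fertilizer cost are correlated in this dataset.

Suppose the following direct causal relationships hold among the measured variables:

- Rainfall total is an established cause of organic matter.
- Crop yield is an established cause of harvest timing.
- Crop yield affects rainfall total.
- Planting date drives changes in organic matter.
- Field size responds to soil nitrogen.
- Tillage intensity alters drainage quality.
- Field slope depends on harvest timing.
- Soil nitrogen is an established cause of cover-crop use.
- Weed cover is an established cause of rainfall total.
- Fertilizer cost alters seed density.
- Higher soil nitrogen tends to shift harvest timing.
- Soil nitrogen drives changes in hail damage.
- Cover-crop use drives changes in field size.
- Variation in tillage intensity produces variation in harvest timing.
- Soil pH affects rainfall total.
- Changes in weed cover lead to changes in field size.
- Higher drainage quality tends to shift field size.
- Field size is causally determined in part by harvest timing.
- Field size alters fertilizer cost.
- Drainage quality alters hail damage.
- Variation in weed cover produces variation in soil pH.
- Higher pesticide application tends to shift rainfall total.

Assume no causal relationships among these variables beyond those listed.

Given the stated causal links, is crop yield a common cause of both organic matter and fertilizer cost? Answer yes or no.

yes

Crop yield has a causal path to organic matter (crop yield → rainfall total → organic matter) and to fertilizer cost (crop yield → harvest timing → field size → fertilizer cost), so it is a common cause of both — a confounder.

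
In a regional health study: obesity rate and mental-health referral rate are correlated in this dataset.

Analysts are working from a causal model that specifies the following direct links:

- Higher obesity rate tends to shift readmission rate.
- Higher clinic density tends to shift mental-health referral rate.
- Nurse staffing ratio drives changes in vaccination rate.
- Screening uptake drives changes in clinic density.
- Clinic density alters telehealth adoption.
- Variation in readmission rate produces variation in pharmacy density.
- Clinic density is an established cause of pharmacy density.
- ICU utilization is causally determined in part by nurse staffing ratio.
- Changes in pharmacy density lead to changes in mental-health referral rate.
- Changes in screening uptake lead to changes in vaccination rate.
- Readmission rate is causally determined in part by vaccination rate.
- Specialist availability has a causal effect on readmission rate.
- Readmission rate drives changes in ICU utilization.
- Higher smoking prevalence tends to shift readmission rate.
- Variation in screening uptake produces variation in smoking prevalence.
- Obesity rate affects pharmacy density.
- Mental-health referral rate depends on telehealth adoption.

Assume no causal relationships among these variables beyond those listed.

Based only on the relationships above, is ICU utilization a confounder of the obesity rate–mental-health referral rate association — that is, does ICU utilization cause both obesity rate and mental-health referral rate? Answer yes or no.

ICU utilization has no stated causal path to either obesity rate or mental-health referral rate. A confounder must cause both variables, so ICU utilization does not qualify.

no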